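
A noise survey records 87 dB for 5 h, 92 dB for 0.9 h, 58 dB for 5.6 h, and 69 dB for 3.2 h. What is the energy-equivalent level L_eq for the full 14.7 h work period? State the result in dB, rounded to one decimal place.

The energy average is taken in the linear domain: L_eq = 10·log₁₀[(Σ tᵢ·10^(Lᵢ/10))/T], T = 14.7 h.
Σ tᵢ·10^(Lᵢ/10) = 5·10^(87/10) + 0.9·10^(92/10) + 5.6·10^(58/10) + 3.2·10^(69/10) = 3.961e+09.
L_eq = 10·log₁₀(3.961e+09/14.7) = 84.31 dB.

84.3 dB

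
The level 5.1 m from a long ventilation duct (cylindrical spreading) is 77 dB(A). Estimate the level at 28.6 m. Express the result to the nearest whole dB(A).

70 dB(A)

Line-source attenuation: ΔL = 10·log₁₀(r₂/r₁) = 10·log₁₀(28.6/5.1) = 7.488 dB.
L₂ = 77 − 10·log₁₀(28.6/5.1) = 77 − 7.488 = 69.51 dB(A).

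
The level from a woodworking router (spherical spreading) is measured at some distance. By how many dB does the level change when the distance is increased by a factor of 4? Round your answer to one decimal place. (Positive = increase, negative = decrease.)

-12.0 dB

A point source loses 6 dB per doubling of distance; generally ΔL = −20·log₁₀(r₂/r₁).
ΔL = −20·log₁₀(4) = -12.04 dB.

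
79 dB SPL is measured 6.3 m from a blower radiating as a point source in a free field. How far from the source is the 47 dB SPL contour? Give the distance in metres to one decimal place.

The 32.0 dB drop corresponds to a distance ratio of 10^(32.0/20) for a point source.
r₂ = 6.3·10^((79−47)/20) = 6.3·10^(32.0/20) = 250.81 m.

250.8 m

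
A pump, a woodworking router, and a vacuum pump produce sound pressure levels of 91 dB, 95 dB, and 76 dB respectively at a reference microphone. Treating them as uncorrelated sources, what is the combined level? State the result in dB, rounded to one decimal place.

96.5 dB

Incoherent sources combine by intensity addition: L_total = 10·log₁₀(Σ 10^(L_i/10)).
Σ 10^(L/10) = 10^(91/10) + 10^(95/10) + 10^(76/10) = 4.461e+09.
L_total = 10·log₁₀(4.461e+09) = 96.49 dB.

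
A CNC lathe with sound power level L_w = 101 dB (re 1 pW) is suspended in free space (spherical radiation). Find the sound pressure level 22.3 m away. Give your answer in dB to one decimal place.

The power spreads over a sphere of area 4π·r², so L_p = L_w − 10·log₁₀(4π·r²).
4π·r² = 6249 m², 10·log₁₀ of that is 37.958 dB.
L_p = 101 − 37.958 = 63.04 dB.

63.0 dB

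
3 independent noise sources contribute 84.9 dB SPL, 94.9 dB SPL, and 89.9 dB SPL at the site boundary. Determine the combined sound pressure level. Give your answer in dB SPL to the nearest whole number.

Incoherent sources combine by intensity addition: L_total = 10·log₁₀(Σ 10^(L_i/10)).
Σ 10^(L/10) = 10^(84.9/10) + 10^(94.9/10) + 10^(89.9/10) = 4.377e+09.
L_total = 10·log₁₀(4.377e+09) = 96.41 dB SPL.

96 dB SPL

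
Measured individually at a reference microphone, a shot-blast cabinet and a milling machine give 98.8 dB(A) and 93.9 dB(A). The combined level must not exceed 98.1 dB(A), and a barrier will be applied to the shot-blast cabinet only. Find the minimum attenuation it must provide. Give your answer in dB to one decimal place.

The untreated sources together contribute 10^(93.9/10) = 2.455e+09, i.e. 93.90 dB(A).
To meet 98.1 dB(A) overall, the treated shot-blast cabinet may contribute at most 10^(98.1/10) − 2.455e+09 = 4.002e+09, i.e. 96.02 dB(A).
Required insertion loss = 98.8 − 96.02 = 2.78 dB.

2.8 dB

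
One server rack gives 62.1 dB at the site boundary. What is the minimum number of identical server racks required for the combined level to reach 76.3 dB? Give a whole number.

27

Need L₁ + 10·log₁₀ N ≥ 76.3, i.e. log₁₀ N ≥ 1.42.
N ≥ 10^(14.2/10) = 26.303, so N = 27.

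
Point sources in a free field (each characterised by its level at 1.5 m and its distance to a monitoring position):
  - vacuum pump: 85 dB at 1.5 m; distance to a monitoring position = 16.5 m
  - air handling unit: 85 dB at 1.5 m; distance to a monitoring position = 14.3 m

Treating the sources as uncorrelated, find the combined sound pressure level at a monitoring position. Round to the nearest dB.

68 dB

Apply inverse-square spreading to bring every level to the receiver, then sum 10^(L/10).
vacuum pump: 85 − 20·log₁₀(16.5/1.5) = 85 − 20.83 = 64.17 dB.
air handling unit: 85 − 20·log₁₀(14.3/1.5) = 85 − 19.58 = 65.42 dB.
Σ 10^(L/10) = 6.093e+06 → L_total = 10·log₁₀(6.093e+06) = 67.85 dB.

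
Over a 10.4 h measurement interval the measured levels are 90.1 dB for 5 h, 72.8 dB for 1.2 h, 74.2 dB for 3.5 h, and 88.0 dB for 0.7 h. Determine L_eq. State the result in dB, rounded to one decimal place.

87.4 dB

L_eq = 10·log₁₀[(1/T)·Σ tᵢ·10^(Lᵢ/10)] with T = 10.4 h.
Σ tᵢ·10^(Lᵢ/10) = 5·10^(90.1/10) + 1.2·10^(72.8/10) + 3.5·10^(74.2/10) + 0.7·10^(88.0/10) = 5.673e+09.
L_eq = 10·log₁₀(5.673e+09/10.4) = 87.37 dB.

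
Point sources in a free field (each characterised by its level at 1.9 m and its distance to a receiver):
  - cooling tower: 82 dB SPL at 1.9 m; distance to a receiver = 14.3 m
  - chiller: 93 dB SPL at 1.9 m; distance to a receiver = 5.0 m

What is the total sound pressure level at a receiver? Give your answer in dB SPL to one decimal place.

84.6 dB SPL

Propagate each source to the receiver with L = L_ref − 20·log₁₀(r/r_ref), then add intensities.
cooling tower: 82 − 20·log₁₀(14.3/1.9) = 82 − 17.53 = 64.47 dB SPL.
chiller: 93 − 20·log₁₀(5.0/1.9) = 93 − 8.40 = 84.60 dB SPL.
Σ 10^(L/10) = 2.909e+08 → L_total = 10·log₁₀(2.909e+08) = 84.64 dB SPL.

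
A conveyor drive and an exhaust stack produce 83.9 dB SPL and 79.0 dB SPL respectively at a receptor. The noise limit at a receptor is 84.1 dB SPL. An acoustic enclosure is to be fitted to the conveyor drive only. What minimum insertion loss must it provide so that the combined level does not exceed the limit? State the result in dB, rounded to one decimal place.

1.4 dB

Everything except the conveyor drive sums to 10^(79.0/10) = 7.943e+07 in linear terms, 79.00 dB SPL.
The limit corresponds to 10^(84.1/10) = 2.570e+08; subtracting the fixed part leaves 1.776e+08 for the conveyor drive, i.e. 82.49 dB SPL.
So the conveyor drive must be reduced from 83.9 to 82.49 dB SPL: IL = 1.41 dB.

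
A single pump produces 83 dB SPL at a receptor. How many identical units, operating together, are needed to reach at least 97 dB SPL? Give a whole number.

The shortfall is 97 − 83 = 14.0 dB, and N units add 10·log₁₀ N, so need 10·log₁₀ N ≥ 14.0.
N ≥ 10^(14.0/10) = 25.119, so N = 26.

26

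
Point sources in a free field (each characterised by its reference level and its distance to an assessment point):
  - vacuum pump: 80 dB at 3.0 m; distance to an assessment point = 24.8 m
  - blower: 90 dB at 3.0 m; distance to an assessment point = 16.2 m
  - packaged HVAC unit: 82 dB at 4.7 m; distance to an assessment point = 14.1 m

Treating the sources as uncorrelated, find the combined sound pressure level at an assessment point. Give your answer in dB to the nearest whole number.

77 dB

Apply inverse-square spreading to bring every level to the receiver, then sum 10^(L/10).
vacuum pump: 80 − 20·log₁₀(24.8/3.0) = 80 − 18.35 = 61.65 dB.
blower: 90 − 20·log₁₀(16.2/3.0) = 90 − 14.65 = 75.35 dB.
packaged HVAC unit: 82 − 20·log₁₀(14.1/4.7) = 82 − 9.54 = 72.46 dB.
Σ 10^(L/10) = 5.337e+07 → L_total = 10·log₁₀(5.337e+07) = 77.27 dB.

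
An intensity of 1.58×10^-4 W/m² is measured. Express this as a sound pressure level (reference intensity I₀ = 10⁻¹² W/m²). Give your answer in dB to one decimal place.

82.0 dB

L = 10·log₁₀(I/I₀) = 10·log₁₀(1.58×10^-4/10⁻¹²) = 10·log₁₀(1.58×10^8).
L = 10·(0.1987 + 8) = 81.99 dB.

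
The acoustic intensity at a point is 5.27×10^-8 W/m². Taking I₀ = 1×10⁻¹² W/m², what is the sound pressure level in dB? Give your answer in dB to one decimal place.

Dividing by I₀ shifts the exponent by 12: I/I₀ = 5.27×10^4.
L = 10·(0.7218 + 4) = 47.22 dB.

47.2 dB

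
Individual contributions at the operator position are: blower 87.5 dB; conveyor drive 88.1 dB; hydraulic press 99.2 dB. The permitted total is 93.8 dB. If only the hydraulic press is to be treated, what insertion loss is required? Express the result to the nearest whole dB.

8 dB

The untreated sources together contribute 10^(87.5/10) + 10^(88.1/10) = 1.208e+09, i.e. 90.82 dB.
The limit corresponds to 10^(93.8/10) = 2.399e+09; subtracting the fixed part leaves 1.191e+09 for the hydraulic press, i.e. 90.76 dB.
Required insertion loss = 99.2 − 90.76 = 8.44 dB.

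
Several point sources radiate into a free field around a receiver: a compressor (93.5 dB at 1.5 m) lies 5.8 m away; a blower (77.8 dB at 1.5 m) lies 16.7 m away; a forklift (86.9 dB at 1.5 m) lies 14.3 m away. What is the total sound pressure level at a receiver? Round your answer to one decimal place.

Apply inverse-square spreading to bring every level to the receiver, then sum 10^(L/10).
compressor: 93.5 − 20·log₁₀(5.8/1.5) = 93.5 − 11.75 = 81.75 dB.
blower: 77.8 − 20·log₁₀(16.7/1.5) = 77.8 − 20.93 = 56.87 dB.
forklift: 86.9 − 20·log₁₀(14.3/1.5) = 86.9 − 19.58 = 67.32 dB.
Σ 10^(L/10) = 1.556e+08 → L_total = 10·log₁₀(1.556e+08) = 81.92 dB.

81.9 dB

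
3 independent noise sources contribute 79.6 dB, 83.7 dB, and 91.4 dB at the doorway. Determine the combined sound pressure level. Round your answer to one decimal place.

For uncorrelated sources the intensities add, so convert each level to linear form, sum, and take 10·log₁₀ of the total.
Σ 10^(L/10) = 10^(79.6/10) + 10^(83.7/10) + 10^(91.4/10) = 1.706e+09.
L_total = 10·log₁₀(1.706e+09) = 92.32 dB.

92.3 dB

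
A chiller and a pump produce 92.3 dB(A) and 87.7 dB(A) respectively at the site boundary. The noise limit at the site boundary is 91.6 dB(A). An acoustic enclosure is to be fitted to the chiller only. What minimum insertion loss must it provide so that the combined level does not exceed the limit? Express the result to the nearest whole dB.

3 dB

Everything except the chiller sums to 10^(87.7/10) = 5.888e+08 in linear terms, 87.70 dB(A).
To meet 91.6 dB(A) overall, the treated chiller may contribute at most 10^(91.6/10) − 5.888e+08 = 8.566e+08, i.e. 89.33 dB(A).
So the chiller must be reduced from 92.3 to 89.33 dB(A): IL = 2.97 dB.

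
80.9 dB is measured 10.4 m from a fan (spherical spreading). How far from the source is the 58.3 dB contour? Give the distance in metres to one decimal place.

140.3 m

For a point source L₁ − L₂ = 20·log₁₀(r₂/r₁), so r₂ = r₁·10^((L₁−L₂)/20).
r₂ = 10.4·10^((80.9−58.3)/20) = 10.4·10^(22.6/20) = 140.29 m.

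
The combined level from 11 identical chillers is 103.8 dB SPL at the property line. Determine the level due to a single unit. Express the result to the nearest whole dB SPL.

93 dB SPL

Dividing the total intensity by 11 lowers the level by 10·log₁₀ 11 = 10.414 dB: L₁ = 103.8 − 10.414.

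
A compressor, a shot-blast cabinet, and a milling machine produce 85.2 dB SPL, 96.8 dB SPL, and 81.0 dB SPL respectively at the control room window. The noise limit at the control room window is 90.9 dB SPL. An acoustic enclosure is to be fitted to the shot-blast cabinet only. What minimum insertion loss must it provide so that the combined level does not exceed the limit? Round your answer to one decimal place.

7.9 dB

Fixed contribution from the other sources: Σ 10^(L/10) = 10^(85.2/10) + 10^(81.0/10) = 4.570e+08 (86.60 dB SPL).
The limit corresponds to 10^(90.9/10) = 1.230e+09; subtracting the fixed part leaves 7.732e+08 for the shot-blast cabinet, i.e. 88.88 dB SPL.
Required insertion loss = 96.8 − 88.88 = 7.92 dB.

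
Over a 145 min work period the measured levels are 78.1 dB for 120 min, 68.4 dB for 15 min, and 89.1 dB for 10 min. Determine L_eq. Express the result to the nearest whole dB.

Weight each interval's intensity by its duration and average over T = 145 min:
Σ tᵢ·10^(Lᵢ/10) = 120·10^(78.1/10) + 15·10^(68.4/10) + 10·10^(89.1/10) = 1.598e+10.
L_eq = 10·log₁₀(1.598e+10/145) = 80.42 dB.

80 dB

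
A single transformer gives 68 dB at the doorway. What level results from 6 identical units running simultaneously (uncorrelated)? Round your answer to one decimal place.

N identical incoherent sources raise the level by 10·log₁₀ N.
L_total = 68 + 10·log₁₀(6) = 68 + 7.782 = 75.78 dB.

75.8 dB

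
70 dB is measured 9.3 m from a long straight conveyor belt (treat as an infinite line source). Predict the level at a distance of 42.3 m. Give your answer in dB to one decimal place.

For a line source, L₂ = L₁ − 10·log₁₀(r₂/r₁).
L₂ = 70 − 10·log₁₀(42.3/9.3) = 70 − 6.579 = 63.42 dB.

63.4 dB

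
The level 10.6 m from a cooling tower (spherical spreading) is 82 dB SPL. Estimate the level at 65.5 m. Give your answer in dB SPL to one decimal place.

66.2 dB SPL

Spherical spreading from a point source gives a 20·log₁₀(r₂/r₁) drop.
L₂ = 82 − 20·log₁₀(65.5/10.6) = 82 − 15.819 = 66.18 dB SPL.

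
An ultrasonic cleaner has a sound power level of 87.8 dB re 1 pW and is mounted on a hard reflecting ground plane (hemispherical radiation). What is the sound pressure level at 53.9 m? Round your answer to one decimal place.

45.2 dB

The power spreads over a hemisphere of area 2π·r², so L_p = L_w − 10·log₁₀(2π·r²).
2π·r² = 1.825e+04 m², 10·log₁₀ of that is 42.614 dB.
L_p = 87.8 − 42.614 = 45.19 dB.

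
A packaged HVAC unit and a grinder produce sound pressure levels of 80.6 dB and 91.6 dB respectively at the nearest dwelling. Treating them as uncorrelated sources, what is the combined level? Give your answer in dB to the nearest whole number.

For uncorrelated sources the intensities add, so convert each level to linear form, sum, and take 10·log₁₀ of the total.
Σ 10^(L/10) = 10^(80.6/10) + 10^(91.6/10) = 1.560e+09.
L_total = 10·log₁₀(1.560e+09) = 91.93 dB.

92 dB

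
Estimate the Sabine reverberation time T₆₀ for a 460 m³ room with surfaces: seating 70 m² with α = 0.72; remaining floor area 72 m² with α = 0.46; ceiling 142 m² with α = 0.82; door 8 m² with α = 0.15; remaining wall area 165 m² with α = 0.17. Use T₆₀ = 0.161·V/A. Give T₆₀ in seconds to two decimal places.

Total absorption A = 70·0.72 + 72·0.46 + 142·0.82 + 8·0.15 + 165·0.17 = 229.21 m² sabins.
T₆₀ = 0.161 × 460 / 229.21 = 0.323 s.

0.32 s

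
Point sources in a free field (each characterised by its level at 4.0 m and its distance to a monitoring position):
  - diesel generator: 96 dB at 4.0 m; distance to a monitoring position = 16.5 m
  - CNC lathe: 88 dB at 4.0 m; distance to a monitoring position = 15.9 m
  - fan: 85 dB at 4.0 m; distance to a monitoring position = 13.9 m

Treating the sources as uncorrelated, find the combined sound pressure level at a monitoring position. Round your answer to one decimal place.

Apply inverse-square spreading to bring every level to the receiver, then sum 10^(L/10).
diesel generator: 96 − 20·log₁₀(16.5/4.0) = 96 − 12.31 = 83.69 dB.
CNC lathe: 88 − 20·log₁₀(15.9/4.0) = 88 − 11.99 = 76.01 dB.
fan: 85 − 20·log₁₀(13.9/4.0) = 85 − 10.82 = 74.18 dB.
Σ 10^(L/10) = 3.001e+08 → L_total = 10·log₁₀(3.001e+08) = 84.77 dB.

84.8 dB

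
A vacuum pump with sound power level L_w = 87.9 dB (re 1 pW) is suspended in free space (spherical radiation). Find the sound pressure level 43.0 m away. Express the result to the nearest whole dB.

The power spreads over a sphere of area 4π·r², so L_p = L_w − 10·log₁₀(4π·r²).
4π·r² = 2.324e+04 m², 10·log₁₀ of that is 43.661 dB.
L_p = 87.9 − 43.661 = 44.24 dB.

44 dB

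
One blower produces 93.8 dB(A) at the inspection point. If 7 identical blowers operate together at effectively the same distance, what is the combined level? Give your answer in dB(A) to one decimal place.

With 7 equal, uncorrelated contributions the intensity is 7× that of one unit, giving a rise of 10·log₁₀ 7.
L_total = 93.8 + 10·log₁₀(7) = 93.8 + 8.451 = 102.25 dB(A).

102.3 dB(A)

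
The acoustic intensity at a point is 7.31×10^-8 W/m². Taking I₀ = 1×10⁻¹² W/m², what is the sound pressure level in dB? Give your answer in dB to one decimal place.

48.6 dB

L = 10·log₁₀(I/I₀) = 10·log₁₀(7.31×10^-8/10⁻¹²) = 10·log₁₀(7.31×10^4).
L = 10·(0.8639 + 4) = 48.64 dB.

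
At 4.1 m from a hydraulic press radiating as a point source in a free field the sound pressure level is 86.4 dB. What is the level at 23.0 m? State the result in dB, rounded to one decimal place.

71.4 dB

Point-source attenuation: ΔL = 20·log₁₀(r₂/r₁) = 20·log₁₀(23.0/4.1) = 14.979 dB.
L₂ = 86.4 − 20·log₁₀(23.0/4.1) = 86.4 − 14.979 = 71.42 dB.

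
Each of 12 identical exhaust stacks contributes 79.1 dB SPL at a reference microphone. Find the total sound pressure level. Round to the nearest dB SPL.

L_total = L₁ + 10·log₁₀ N for N identical incoherent sources.
L_total = 79.1 + 10·log₁₀(12) = 79.1 + 10.792 = 89.89 dB SPL.

90 dB SPL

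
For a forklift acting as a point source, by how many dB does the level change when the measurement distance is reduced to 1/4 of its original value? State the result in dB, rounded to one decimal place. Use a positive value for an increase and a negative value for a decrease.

+12.0 dB

A point source loses 6 dB per doubling of distance; generally ΔL = −20·log₁₀(r₂/r₁).
ΔL = −20·log₁₀(0.25) = +12.04 dB.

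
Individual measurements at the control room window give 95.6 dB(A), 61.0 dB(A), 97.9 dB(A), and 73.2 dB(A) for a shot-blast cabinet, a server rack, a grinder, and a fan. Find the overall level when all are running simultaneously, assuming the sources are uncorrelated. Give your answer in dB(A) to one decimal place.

Incoherent sources combine by intensity addition: L_total = 10·log₁₀(Σ 10^(L_i/10)).
Σ 10^(L/10) = 10^(95.6/10) + 10^(61.0/10) + 10^(97.9/10) + 10^(73.2/10) = 9.819e+09.
L_total = 10·log₁₀(9.819e+09) = 99.92 dB(A).

99.9 dB(A)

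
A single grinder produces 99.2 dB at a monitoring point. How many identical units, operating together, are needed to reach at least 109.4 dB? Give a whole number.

11

Need L₁ + 10·log₁₀ N ≥ 109.4, i.e. log₁₀ N ≥ 1.02.
N ≥ 10^(10.2/10) = 10.471, so N = 11.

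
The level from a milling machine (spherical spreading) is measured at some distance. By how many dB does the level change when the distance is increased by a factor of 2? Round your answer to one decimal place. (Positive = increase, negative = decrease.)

Point-source spreading: ΔL = −20·log₁₀(r₂/r₁).
ΔL = −20·log₁₀(2) = -6.02 dB.

-6.0 dB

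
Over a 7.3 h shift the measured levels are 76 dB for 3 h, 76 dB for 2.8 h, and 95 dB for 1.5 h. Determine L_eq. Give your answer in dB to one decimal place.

The energy average is taken in the linear domain: L_eq = 10·log₁₀[(Σ tᵢ·10^(Lᵢ/10))/T], T = 7.3 h.
Σ tᵢ·10^(Lᵢ/10) = 3·10^(76/10) + 2.8·10^(76/10) + 1.5·10^(95/10) = 4.974e+09.
L_eq = 10·log₁₀(4.974e+09/7.3) = 88.33 dB.

88.3 dB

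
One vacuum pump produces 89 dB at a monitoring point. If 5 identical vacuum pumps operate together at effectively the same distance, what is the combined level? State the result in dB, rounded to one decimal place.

96.0 dB

L_total = L₁ + 10·log₁₀ N for N identical incoherent sources.
L_total = 89 + 10·log₁₀(5) = 89 + 6.990 = 95.99 dB.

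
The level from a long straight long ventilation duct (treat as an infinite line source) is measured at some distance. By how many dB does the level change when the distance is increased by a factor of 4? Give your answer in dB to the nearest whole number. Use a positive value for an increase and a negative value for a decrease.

With cylindrical spreading the level changes by −10·log₁₀(r₂/r₁).
ΔL = −10·log₁₀(4) = -6.02 dB.

-6 dB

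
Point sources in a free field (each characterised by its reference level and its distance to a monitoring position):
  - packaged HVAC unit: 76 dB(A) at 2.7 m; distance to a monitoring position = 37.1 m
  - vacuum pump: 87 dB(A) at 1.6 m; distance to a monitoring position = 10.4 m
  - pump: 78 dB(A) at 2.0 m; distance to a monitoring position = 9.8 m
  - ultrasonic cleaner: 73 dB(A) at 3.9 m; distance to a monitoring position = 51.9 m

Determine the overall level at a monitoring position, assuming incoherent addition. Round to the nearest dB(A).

Propagate each source to the receiver with L = L_ref − 20·log₁₀(r/r_ref), then add intensities.
packaged HVAC unit: 76 − 20·log₁₀(37.1/2.7) = 76 − 22.76 = 53.24 dB(A).
vacuum pump: 87 − 20·log₁₀(10.4/1.6) = 87 − 16.26 = 70.74 dB(A).
pump: 78 − 20·log₁₀(9.8/2.0) = 78 − 13.80 = 64.20 dB(A).
ultrasonic cleaner: 73 − 20·log₁₀(51.9/3.9) = 73 − 22.48 = 50.52 dB(A).
Σ 10^(L/10) = 1.481e+07 → L_total = 10·log₁₀(1.481e+07) = 71.71 dB(A).

72 dB(A)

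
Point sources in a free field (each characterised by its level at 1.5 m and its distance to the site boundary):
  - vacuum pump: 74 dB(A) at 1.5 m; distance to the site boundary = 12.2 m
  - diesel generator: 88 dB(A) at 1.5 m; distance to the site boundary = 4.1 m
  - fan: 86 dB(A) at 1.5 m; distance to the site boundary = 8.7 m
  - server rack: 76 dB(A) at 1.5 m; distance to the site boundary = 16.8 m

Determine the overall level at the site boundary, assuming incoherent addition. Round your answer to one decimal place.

Propagate each source to the receiver with L = L_ref − 20·log₁₀(r/r_ref), then add intensities.
vacuum pump: 74 − 20·log₁₀(12.2/1.5) = 74 − 18.21 = 55.79 dB(A).
diesel generator: 88 − 20·log₁₀(4.1/1.5) = 88 − 8.73 = 79.27 dB(A).
fan: 86 − 20·log₁₀(8.7/1.5) = 86 − 15.27 = 70.73 dB(A).
server rack: 76 − 20·log₁₀(16.8/1.5) = 76 − 20.98 = 55.02 dB(A).
Σ 10^(L/10) = 9.698e+07 → L_total = 10·log₁₀(9.698e+07) = 79.87 dB(A).

79.9 dB(A)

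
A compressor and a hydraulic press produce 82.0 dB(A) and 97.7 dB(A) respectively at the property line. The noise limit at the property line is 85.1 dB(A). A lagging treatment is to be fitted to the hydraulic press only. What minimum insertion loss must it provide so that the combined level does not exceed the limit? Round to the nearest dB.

Fixed contribution from the other source: Σ 10^(L/10) = 10^(82.0/10) = 1.585e+08 (82.00 dB(A)).
To meet 85.1 dB(A) overall, the treated hydraulic press may contribute at most 10^(85.1/10) − 1.585e+08 = 1.651e+08, i.e. 82.18 dB(A).
So the hydraulic press must be reduced from 97.7 to 82.18 dB(A): IL = 15.52 dB.

16 dB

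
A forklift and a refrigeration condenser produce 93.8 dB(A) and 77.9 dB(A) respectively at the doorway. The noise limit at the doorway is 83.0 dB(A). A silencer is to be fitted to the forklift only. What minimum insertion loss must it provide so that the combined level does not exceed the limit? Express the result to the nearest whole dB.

12 dB

Fixed contribution from the other source: Σ 10^(L/10) = 10^(77.9/10) = 6.166e+07 (77.90 dB(A)).
To meet 83.0 dB(A) overall, the treated forklift may contribute at most 10^(83.0/10) − 6.166e+07 = 1.379e+08, i.e. 81.39 dB(A).
Required insertion loss = 93.8 − 81.39 = 12.41 dB.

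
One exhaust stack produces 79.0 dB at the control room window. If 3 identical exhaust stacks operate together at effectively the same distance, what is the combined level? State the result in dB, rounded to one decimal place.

83.8 dB

N identical incoherent sources raise the level by 10·log₁₀ N.
L_total = 79.0 + 10·log₁₀(3) = 79.0 + 4.771 = 83.77 dB.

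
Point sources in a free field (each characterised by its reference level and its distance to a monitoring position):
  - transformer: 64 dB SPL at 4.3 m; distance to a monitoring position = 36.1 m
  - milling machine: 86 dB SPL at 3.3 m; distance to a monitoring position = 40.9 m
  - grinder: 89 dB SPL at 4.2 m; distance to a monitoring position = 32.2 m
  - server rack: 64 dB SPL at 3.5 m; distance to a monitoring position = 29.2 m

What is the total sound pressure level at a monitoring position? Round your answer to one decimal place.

Propagate each source to the receiver with L = L_ref − 20·log₁₀(r/r_ref), then add intensities.
transformer: 64 − 20·log₁₀(36.1/4.3) = 64 − 18.48 = 45.52 dB SPL.
milling machine: 86 − 20·log₁₀(40.9/3.3) = 86 − 21.86 = 64.14 dB SPL.
grinder: 89 − 20·log₁₀(32.2/4.2) = 89 − 17.69 = 71.31 dB SPL.
server rack: 64 − 20·log₁₀(29.2/3.5) = 64 − 18.43 = 45.57 dB SPL.
Σ 10^(L/10) = 1.618e+07 → L_total = 10·log₁₀(1.618e+07) = 72.09 dB SPL.

72.1 dB SPL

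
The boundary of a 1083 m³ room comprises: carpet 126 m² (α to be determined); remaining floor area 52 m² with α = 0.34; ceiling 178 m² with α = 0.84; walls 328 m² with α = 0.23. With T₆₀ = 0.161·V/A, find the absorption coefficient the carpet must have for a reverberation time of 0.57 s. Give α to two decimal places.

0.50

Required total absorption A = 0.161·1083/0.57 = 305.90 m².
Absorption from the other surfaces = 52·0.34 + 178·0.84 + 328·0.23 = 242.64 m², so the carpet must supply 63.26 m² over 126 m².
α = 63.26/126 = 0.502.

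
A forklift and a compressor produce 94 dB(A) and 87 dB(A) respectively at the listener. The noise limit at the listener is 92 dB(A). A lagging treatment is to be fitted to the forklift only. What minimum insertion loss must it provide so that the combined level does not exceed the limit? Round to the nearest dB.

The untreated sources together contribute 10^(87/10) = 5.012e+08, i.e. 87.00 dB(A).
To meet 92 dB(A) overall, the treated forklift may contribute at most 10^(92/10) − 5.012e+08 = 1.084e+09, i.e. 90.35 dB(A).
So the forklift must be reduced from 94 to 90.35 dB(A): IL = 3.65 dB.

4 dB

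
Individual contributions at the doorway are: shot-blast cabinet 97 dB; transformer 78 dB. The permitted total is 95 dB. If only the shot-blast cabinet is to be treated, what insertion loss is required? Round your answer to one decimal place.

2.1 dB

The untreated sources together contribute 10^(78/10) = 6.310e+07, i.e. 78.00 dB.
To meet 95 dB overall, the treated shot-blast cabinet may contribute at most 10^(95/10) − 6.310e+07 = 3.099e+09, i.e. 94.91 dB.
So the shot-blast cabinet must be reduced from 97 to 94.91 dB: IL = 2.09 dB.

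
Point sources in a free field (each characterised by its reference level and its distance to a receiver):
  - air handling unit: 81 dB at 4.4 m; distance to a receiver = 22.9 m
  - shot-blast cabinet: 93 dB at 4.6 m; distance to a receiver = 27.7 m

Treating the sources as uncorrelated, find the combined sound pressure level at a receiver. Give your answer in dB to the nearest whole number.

Propagate each source to the receiver with L = L_ref − 20·log₁₀(r/r_ref), then add intensities.
air handling unit: 81 − 20·log₁₀(22.9/4.4) = 81 − 14.33 = 66.67 dB.
shot-blast cabinet: 93 − 20·log₁₀(27.7/4.6) = 93 − 15.59 = 77.41 dB.
Σ 10^(L/10) = 5.967e+07 → L_total = 10·log₁₀(5.967e+07) = 77.76 dB.

78 dB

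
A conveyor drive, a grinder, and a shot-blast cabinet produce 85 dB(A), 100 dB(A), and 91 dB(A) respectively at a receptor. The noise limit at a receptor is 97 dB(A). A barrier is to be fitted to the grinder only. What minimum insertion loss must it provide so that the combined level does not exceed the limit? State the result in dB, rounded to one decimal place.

4.6 dB

The untreated sources together contribute 10^(85/10) + 10^(91/10) = 1.575e+09, i.e. 91.97 dB(A).
To meet 97 dB(A) overall, the treated grinder may contribute at most 10^(97/10) − 1.575e+09 = 3.437e+09, i.e. 95.36 dB(A).
Required insertion loss = 100 − 95.36 = 4.64 dB.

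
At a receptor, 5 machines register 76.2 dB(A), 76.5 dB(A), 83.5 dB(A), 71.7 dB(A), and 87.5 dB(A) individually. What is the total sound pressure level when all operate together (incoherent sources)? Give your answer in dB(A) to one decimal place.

89.5 dB(A)

Incoherent sources combine by intensity addition: L_total = 10·log₁₀(Σ 10^(L_i/10)).
Σ 10^(L/10) = 10^(76.2/10) + 10^(76.5/10) + 10^(83.5/10) + 10^(71.7/10) + 10^(87.5/10) = 8.874e+08.
L_total = 10·log₁₀(8.874e+08) = 89.48 dB(A).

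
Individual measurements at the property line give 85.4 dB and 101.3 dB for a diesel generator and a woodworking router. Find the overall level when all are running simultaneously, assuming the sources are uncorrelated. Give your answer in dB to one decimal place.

Incoherent sources combine by intensity addition: L_total = 10·log₁₀(Σ 10^(L_i/10)).
Σ 10^(L/10) = 10^(85.4/10) + 10^(101.3/10) = 1.384e+10.
L_total = 10·log₁₀(1.384e+10) = 101.41 dB.

101.4 dB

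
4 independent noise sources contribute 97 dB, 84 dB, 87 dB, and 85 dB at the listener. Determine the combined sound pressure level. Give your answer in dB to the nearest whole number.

For uncorrelated sources the intensities add, so convert each level to linear form, sum, and take 10·log₁₀ of the total.
Σ 10^(L/10) = 10^(97/10) + 10^(84/10) + 10^(87/10) + 10^(85/10) = 6.080e+09.
L_total = 10·log₁₀(6.080e+09) = 97.84 dB.

98 dB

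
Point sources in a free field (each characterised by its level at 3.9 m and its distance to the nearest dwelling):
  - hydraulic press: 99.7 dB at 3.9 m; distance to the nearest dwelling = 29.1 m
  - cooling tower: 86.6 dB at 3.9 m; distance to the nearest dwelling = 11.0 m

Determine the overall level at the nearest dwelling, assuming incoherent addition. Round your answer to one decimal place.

Apply inverse-square spreading to bring every level to the receiver, then sum 10^(L/10).
hydraulic press: 99.7 − 20·log₁₀(29.1/3.9) = 99.7 − 17.46 = 82.24 dB.
cooling tower: 86.6 − 20·log₁₀(11.0/3.9) = 86.6 − 9.01 = 77.59 dB.
Σ 10^(L/10) = 2.251e+08 → L_total = 10·log₁₀(2.251e+08) = 83.52 dB.

83.5 dB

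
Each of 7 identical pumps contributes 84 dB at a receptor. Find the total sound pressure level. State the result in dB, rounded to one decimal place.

92.5 dB

N identical incoherent sources raise the level by 10·log₁₀ N.
L_total = 84 + 10·log₁₀(7) = 84 + 8.451 = 92.45 dB.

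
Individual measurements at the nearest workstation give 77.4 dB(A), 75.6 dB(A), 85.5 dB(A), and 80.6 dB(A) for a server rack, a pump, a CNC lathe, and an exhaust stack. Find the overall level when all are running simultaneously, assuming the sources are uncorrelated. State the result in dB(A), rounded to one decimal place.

Incoherent sources combine by intensity addition: L_total = 10·log₁₀(Σ 10^(L_i/10)).
Σ 10^(L/10) = 10^(77.4/10) + 10^(75.6/10) + 10^(85.5/10) + 10^(80.6/10) = 5.609e+08.
L_total = 10·log₁₀(5.609e+08) = 87.49 dB(A).

87.5 dB(A)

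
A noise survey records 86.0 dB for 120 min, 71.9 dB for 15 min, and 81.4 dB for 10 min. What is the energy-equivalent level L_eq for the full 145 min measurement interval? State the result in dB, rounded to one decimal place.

85.3 dB

Weight each interval's intensity by its duration and average over T = 145 min:
Σ tᵢ·10^(Lᵢ/10) = 120·10^(86.0/10) + 15·10^(71.9/10) + 10·10^(81.4/10) = 4.939e+10.
L_eq = 10·log₁₀(4.939e+10/145) = 85.32 dB.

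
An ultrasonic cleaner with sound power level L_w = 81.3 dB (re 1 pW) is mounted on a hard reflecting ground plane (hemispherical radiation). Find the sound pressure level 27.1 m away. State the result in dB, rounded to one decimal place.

44.7 dB

L_p = L_w − 10·log₁₀(2π·r²) with r = 27.1 m.
2π·r² = 4614 m², 10·log₁₀ of that is 36.641 dB.
L_p = 81.3 − 36.641 = 44.66 dB.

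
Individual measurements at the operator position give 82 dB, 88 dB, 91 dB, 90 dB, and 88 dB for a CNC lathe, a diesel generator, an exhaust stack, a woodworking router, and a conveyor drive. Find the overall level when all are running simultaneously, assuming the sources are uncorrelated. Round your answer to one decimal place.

For uncorrelated sources the intensities add, so convert each level to linear form, sum, and take 10·log₁₀ of the total.
Σ 10^(L/10) = 10^(82/10) + 10^(88/10) + 10^(91/10) + 10^(90/10) + 10^(88/10) = 3.679e+09.
L_total = 10·log₁₀(3.679e+09) = 95.66 dB.

95.7 dB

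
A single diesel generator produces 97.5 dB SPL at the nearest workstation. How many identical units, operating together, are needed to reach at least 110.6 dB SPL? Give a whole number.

The shortfall is 110.6 − 97.5 = 13.1 dB, and N units add 10·log₁₀ N, so need 10·log₁₀ N ≥ 13.1.
N ≥ 10^(13.1/10) = 20.417, so N = 21.

21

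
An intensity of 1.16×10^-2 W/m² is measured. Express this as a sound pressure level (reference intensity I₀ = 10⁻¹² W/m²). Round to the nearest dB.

Dividing by I₀ shifts the exponent by 12: I/I₀ = 1.16×10^10.
L = 10·(0.0645 + 10) = 100.64 dB.

101 dB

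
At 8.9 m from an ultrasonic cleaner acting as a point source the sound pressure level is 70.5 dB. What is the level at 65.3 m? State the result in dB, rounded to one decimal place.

Point-source attenuation: ΔL = 20·log₁₀(r₂/r₁) = 20·log₁₀(65.3/8.9) = 17.310 dB.
L₂ = 70.5 − 20·log₁₀(65.3/8.9) = 70.5 − 17.310 = 53.19 dB.

53.2 dB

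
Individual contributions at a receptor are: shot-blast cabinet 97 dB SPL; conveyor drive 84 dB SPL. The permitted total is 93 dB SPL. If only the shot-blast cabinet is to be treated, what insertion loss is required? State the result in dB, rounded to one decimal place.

4.6 dB

Fixed contribution from the other source: Σ 10^(L/10) = 10^(84/10) = 2.512e+08 (84.00 dB SPL).
To meet 93 dB SPL overall, the treated shot-blast cabinet may contribute at most 10^(93/10) − 2.512e+08 = 1.744e+09, i.e. 92.42 dB SPL.
So the shot-blast cabinet must be reduced from 97 to 92.42 dB SPL: IL = 4.58 dB.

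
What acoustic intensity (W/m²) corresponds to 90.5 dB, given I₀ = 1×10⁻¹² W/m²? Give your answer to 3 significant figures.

0.00112 W/m²

I/I₀ = 10^(90.5/10) = 1.122e+09, so I = 1.122e+09 × 10⁻¹² W/m².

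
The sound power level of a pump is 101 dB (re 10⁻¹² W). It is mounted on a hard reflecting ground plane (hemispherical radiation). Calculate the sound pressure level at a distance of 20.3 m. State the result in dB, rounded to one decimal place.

66.9 dB

Free-field hemispherical radiation: L_p = L_w − 10·log₁₀(2π·r²), r = 20.3 m.
2π·r² = 2589 m², 10·log₁₀ of that is 34.132 dB.
L_p = 101 − 34.132 = 66.87 dB.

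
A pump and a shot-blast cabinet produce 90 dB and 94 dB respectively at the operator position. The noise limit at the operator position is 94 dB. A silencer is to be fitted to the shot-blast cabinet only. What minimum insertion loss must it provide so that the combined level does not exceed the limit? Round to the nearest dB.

2 dB

The untreated sources together contribute 10^(90/10) = 1.000e+09, i.e. 90.00 dB.
To meet 94 dB overall, the treated shot-blast cabinet may contribute at most 10^(94/10) − 1.000e+09 = 1.512e+09, i.e. 91.80 dB.
So the shot-blast cabinet must be reduced from 94 to 91.80 dB: IL = 2.20 dB.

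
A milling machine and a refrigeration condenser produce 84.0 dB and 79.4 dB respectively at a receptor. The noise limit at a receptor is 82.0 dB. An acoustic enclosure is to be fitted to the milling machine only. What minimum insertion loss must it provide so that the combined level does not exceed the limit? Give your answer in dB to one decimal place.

5.5 dB

Fixed contribution from the other source: Σ 10^(L/10) = 10^(79.4/10) = 8.710e+07 (79.40 dB).
The limit corresponds to 10^(82.0/10) = 1.585e+08; subtracting the fixed part leaves 7.139e+07 for the milling machine, i.e. 78.54 dB.
So the milling machine must be reduced from 84.0 to 78.54 dB: IL = 5.46 dB.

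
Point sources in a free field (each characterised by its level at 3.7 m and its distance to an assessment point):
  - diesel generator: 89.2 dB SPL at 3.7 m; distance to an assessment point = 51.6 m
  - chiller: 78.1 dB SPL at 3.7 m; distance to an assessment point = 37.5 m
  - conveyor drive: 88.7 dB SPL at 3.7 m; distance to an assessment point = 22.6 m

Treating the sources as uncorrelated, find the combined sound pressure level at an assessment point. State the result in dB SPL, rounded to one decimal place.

73.9 dB SPL

Apply inverse-square spreading to bring every level to the receiver, then sum 10^(L/10).
diesel generator: 89.2 − 20·log₁₀(51.6/3.7) = 89.2 − 22.89 = 66.31 dB SPL.
chiller: 78.1 − 20·log₁₀(37.5/3.7) = 78.1 − 20.12 = 57.98 dB SPL.
conveyor drive: 88.7 − 20·log₁₀(22.6/3.7) = 88.7 − 15.72 = 72.98 dB SPL.
Σ 10^(L/10) = 2.477e+07 → L_total = 10·log₁₀(2.477e+07) = 73.94 dB SPL.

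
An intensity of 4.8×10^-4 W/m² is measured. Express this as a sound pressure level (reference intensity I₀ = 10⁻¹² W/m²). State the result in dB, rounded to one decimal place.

I/I₀ = 4.8×10^-4/10⁻¹² = 4.8×10^8, and L = 10·log₁₀(I/I₀).
L = 10·(0.6812 + 8) = 86.81 dB.

86.8 dB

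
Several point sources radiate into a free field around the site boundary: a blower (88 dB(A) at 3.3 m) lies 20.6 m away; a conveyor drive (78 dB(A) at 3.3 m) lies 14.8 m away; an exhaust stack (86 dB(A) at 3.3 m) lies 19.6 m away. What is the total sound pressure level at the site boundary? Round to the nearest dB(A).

Propagate each source to the receiver with L = L_ref − 20·log₁₀(r/r_ref), then add intensities.
blower: 88 − 20·log₁₀(20.6/3.3) = 88 − 15.91 = 72.09 dB(A).
conveyor drive: 78 − 20·log₁₀(14.8/3.3) = 78 − 13.03 = 64.97 dB(A).
exhaust stack: 86 − 20·log₁₀(19.6/3.3) = 86 − 15.47 = 70.53 dB(A).
Σ 10^(L/10) = 3.061e+07 → L_total = 10·log₁₀(3.061e+07) = 74.86 dB(A).

75 dB(A)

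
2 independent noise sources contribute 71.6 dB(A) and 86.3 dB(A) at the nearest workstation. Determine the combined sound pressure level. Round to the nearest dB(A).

86 dB(A)

Incoherent sources combine by intensity addition: L_total = 10·log₁₀(Σ 10^(L_i/10)).
Σ 10^(L/10) = 10^(71.6/10) + 10^(86.3/10) = 4.410e+08.
L_total = 10·log₁₀(4.410e+08) = 86.44 dB(A).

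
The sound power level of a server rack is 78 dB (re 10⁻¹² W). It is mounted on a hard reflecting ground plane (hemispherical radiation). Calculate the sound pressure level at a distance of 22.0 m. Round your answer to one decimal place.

The power spreads over a hemisphere of area 2π·r², so L_p = L_w − 10·log₁₀(2π·r²).
2π·r² = 3041 m², 10·log₁₀ of that is 34.830 dB.
L_p = 78 − 34.830 = 43.17 dB.

43.2 dB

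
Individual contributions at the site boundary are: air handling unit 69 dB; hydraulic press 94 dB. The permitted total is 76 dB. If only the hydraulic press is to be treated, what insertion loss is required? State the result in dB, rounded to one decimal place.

Fixed contribution from the other source: Σ 10^(L/10) = 10^(69/10) = 7.943e+06 (69.00 dB).
To meet 76 dB overall, the treated hydraulic press may contribute at most 10^(76/10) − 7.943e+06 = 3.187e+07, i.e. 75.03 dB.
So the hydraulic press must be reduced from 94 to 75.03 dB: IL = 18.97 dB.

19.0 dB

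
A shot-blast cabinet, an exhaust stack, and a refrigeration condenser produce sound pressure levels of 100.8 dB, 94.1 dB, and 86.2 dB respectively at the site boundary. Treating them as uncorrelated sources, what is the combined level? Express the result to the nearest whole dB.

Incoherent sources combine by intensity addition: L_total = 10·log₁₀(Σ 10^(L_i/10)).
Σ 10^(L/10) = 10^(100.8/10) + 10^(94.1/10) + 10^(86.2/10) = 1.501e+10.
L_total = 10·log₁₀(1.501e+10) = 101.76 dB.

102 dB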